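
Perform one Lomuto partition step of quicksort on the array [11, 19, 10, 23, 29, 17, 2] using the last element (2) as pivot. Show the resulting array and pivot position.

Lomuto partition with pivot = 2:

Initial array: [11, 19, 10, 23, 29, 17, 2]

arr[0]=11 > 2: no swap
arr[1]=19 > 2: no swap
arr[2]=10 > 2: no swap
arr[3]=23 > 2: no swap
arr[4]=29 > 2: no swap
arr[5]=17 > 2: no swap

Place pivot at position 0: [2, 19, 10, 23, 29, 17, 11]
Pivot position: 0

After partitioning with pivot 2, the array becomes [2, 19, 10, 23, 29, 17, 11]. The pivot is placed at index 0. All elements to the left of the pivot are <= 2, and all elements to the right are > 2.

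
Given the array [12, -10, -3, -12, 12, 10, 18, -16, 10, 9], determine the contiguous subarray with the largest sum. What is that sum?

Using Kadane's algorithm on [12, -10, -3, -12, 12, 10, 18, -16, 10, 9]:

Scanning through the array:
Position 1 (value -10): max_ending_here = 2, max_so_far = 12
Position 2 (value -3): max_ending_here = -1, max_so_far = 12
Position 3 (value -12): max_ending_here = -12, max_so_far = 12
Position 4 (value 12): max_ending_here = 12, max_so_far = 12
Position 5 (value 10): max_ending_here = 22, max_so_far = 22
Position 6 (value 18): max_ending_here = 40, max_so_far = 40
Position 7 (value -16): max_ending_here = 24, max_so_far = 40
Position 8 (value 10): max_ending_here = 34, max_so_far = 40
Position 9 (value 9): max_ending_here = 43, max_so_far = 43

Maximum subarray: [12, 10, 18, -16, 10, 9]
Maximum sum: 43

The maximum subarray is [12, 10, 18, -16, 10, 9] with sum 43. This subarray runs from index 4 to index 9.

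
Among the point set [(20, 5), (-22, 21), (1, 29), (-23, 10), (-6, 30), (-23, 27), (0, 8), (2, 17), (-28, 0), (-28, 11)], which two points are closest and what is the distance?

Computing all pairwise distances among 10 points:

d((20, 5), (-22, 21)) = 44.9444
d((20, 5), (1, 29)) = 30.6105
d((20, 5), (-23, 10)) = 43.2897
d((20, 5), (-6, 30)) = 36.0694
d((20, 5), (-23, 27)) = 48.3011
d((20, 5), (0, 8)) = 20.2237
d((20, 5), (2, 17)) = 21.6333
d((20, 5), (-28, 0)) = 48.2597
d((20, 5), (-28, 11)) = 48.3735
d((-22, 21), (1, 29)) = 24.3516
d((-22, 21), (-23, 10)) = 11.0454
d((-22, 21), (-6, 30)) = 18.3576
d((-22, 21), (-23, 27)) = 6.0828
d((-22, 21), (0, 8)) = 25.5539
d((-22, 21), (2, 17)) = 24.3311
d((-22, 21), (-28, 0)) = 21.8403
d((-22, 21), (-28, 11)) = 11.6619
d((1, 29), (-23, 10)) = 30.6105
d((1, 29), (-6, 30)) = 7.0711
d((1, 29), (-23, 27)) = 24.0832
d((1, 29), (0, 8)) = 21.0238
d((1, 29), (2, 17)) = 12.0416
d((1, 29), (-28, 0)) = 41.0122
d((1, 29), (-28, 11)) = 34.1321
d((-23, 10), (-6, 30)) = 26.2488
d((-23, 10), (-23, 27)) = 17.0
d((-23, 10), (0, 8)) = 23.0868
d((-23, 10), (2, 17)) = 25.9615
d((-23, 10), (-28, 0)) = 11.1803
d((-23, 10), (-28, 11)) = 5.099 <-- minimum
d((-6, 30), (-23, 27)) = 17.2627
d((-6, 30), (0, 8)) = 22.8035
d((-6, 30), (2, 17)) = 15.2643
d((-6, 30), (-28, 0)) = 37.2022
d((-6, 30), (-28, 11)) = 29.0689
d((-23, 27), (0, 8)) = 29.8329
d((-23, 27), (2, 17)) = 26.9258
d((-23, 27), (-28, 0)) = 27.4591
d((-23, 27), (-28, 11)) = 16.7631
d((0, 8), (2, 17)) = 9.2195
d((0, 8), (-28, 0)) = 29.1204
d((0, 8), (-28, 11)) = 28.1603
d((2, 17), (-28, 0)) = 34.4819
d((2, 17), (-28, 11)) = 30.5941
d((-28, 0), (-28, 11)) = 11.0

Closest pair: (-23, 10) and (-28, 11) with distance 5.099

The closest pair is (-23, 10) and (-28, 11) with Euclidean distance 5.099. For 10 points, brute-force pairwise comparison is shown above. For large n, the divide-and-conquer algorithm (sort by x, recurse on halves, check the dividing strip) achieves O(n log n).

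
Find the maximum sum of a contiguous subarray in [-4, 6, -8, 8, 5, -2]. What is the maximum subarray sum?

Using Kadane's algorithm on [-4, 6, -8, 8, 5, -2]:

Scanning through the array:
Position 1 (value 6): max_ending_here = 6, max_so_far = 6
Position 2 (value -8): max_ending_here = -2, max_so_far = 6
Position 3 (value 8): max_ending_here = 8, max_so_far = 8
Position 4 (value 5): max_ending_here = 13, max_so_far = 13
Position 5 (value -2): max_ending_here = 11, max_so_far = 13

Maximum subarray: [8, 5]
Maximum sum: 13

The maximum subarray is [8, 5] with sum 13. This subarray runs from index 3 to index 4.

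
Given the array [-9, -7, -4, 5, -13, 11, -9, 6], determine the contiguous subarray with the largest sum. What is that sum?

Using Kadane's algorithm on [-9, -7, -4, 5, -13, 11, -9, 6]:

Scanning through the array:
Position 1 (value -7): max_ending_here = -7, max_so_far = -7
Position 2 (value -4): max_ending_here = -4, max_so_far = -4
Position 3 (value 5): max_ending_here = 5, max_so_far = 5
Position 4 (value -13): max_ending_here = -8, max_so_far = 5
Position 5 (value 11): max_ending_here = 11, max_so_far = 11
Position 6 (value -9): max_ending_here = 2, max_so_far = 11
Position 7 (value 6): max_ending_here = 8, max_so_far = 11

Maximum subarray: [11]
Maximum sum: 11

The maximum subarray is [11] with sum 11. This subarray runs from index 5 to index 5.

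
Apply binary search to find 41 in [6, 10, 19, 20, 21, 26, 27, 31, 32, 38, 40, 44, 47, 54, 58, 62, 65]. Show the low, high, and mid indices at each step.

Binary search for 41 in [6, 10, 19, 20, 21, 26, 27, 31, 32, 38, 40, 44, 47, 54, 58, 62, 65]:

lo=0, hi=16, mid=8, arr[mid]=32 -> 32 < 41, search right half
lo=9, hi=16, mid=12, arr[mid]=47 -> 47 > 41, search left half
lo=9, hi=11, mid=10, arr[mid]=40 -> 40 < 41, search right half
lo=11, hi=11, mid=11, arr[mid]=44 -> 44 > 41, search left half
lo=11 > hi=10, target 41 not found

Binary search determines that 41 is not in the array after 4 comparisons. The search space was exhausted without finding the target.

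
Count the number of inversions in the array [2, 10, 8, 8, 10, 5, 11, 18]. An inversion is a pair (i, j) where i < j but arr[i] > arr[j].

Finding inversions in [2, 10, 8, 8, 10, 5, 11, 18]:

(1, 2): arr[1]=10 > arr[2]=8
(1, 3): arr[1]=10 > arr[3]=8
(1, 5): arr[1]=10 > arr[5]=5
(2, 5): arr[2]=8 > arr[5]=5
(3, 5): arr[3]=8 > arr[5]=5
(4, 5): arr[4]=10 > arr[5]=5

Total inversions: 6

The array has 6 inversion(s): (1,2), (1,3), (1,5), (2,5), (3,5), (4,5). Each pair (i,j) satisfies i < j and arr[i] > arr[j].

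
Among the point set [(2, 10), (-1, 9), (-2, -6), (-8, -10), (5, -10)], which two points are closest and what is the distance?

Computing all pairwise distances among 5 points:

d((2, 10), (-1, 9)) = 3.1623 <-- minimum
d((2, 10), (-2, -6)) = 16.4924
d((2, 10), (-8, -10)) = 22.3607
d((2, 10), (5, -10)) = 20.2237
d((-1, 9), (-2, -6)) = 15.0333
d((-1, 9), (-8, -10)) = 20.2485
d((-1, 9), (5, -10)) = 19.9249
d((-2, -6), (-8, -10)) = 7.2111
d((-2, -6), (5, -10)) = 8.0623
d((-8, -10), (5, -10)) = 13.0

Closest pair: (2, 10) and (-1, 9) with distance 3.1623

The closest pair is (2, 10) and (-1, 9) with Euclidean distance 3.1623. For 5 points, brute-force pairwise comparison is shown above. For large n, the divide-and-conquer algorithm (sort by x, recurse on halves, check the dividing strip) achieves O(n log n).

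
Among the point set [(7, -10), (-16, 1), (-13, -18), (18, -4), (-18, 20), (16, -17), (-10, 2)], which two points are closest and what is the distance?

Computing all pairwise distances among 7 points:

d((7, -10), (-16, 1)) = 25.4951
d((7, -10), (-13, -18)) = 21.5407
d((7, -10), (18, -4)) = 12.53
d((7, -10), (-18, 20)) = 39.0512
d((7, -10), (16, -17)) = 11.4018
d((7, -10), (-10, 2)) = 20.8087
d((-16, 1), (-13, -18)) = 19.2354
d((-16, 1), (18, -4)) = 34.3657
d((-16, 1), (-18, 20)) = 19.105
d((-16, 1), (16, -17)) = 36.7151
d((-16, 1), (-10, 2)) = 6.0828 <-- minimum
d((-13, -18), (18, -4)) = 34.0147
d((-13, -18), (-18, 20)) = 38.3275
d((-13, -18), (16, -17)) = 29.0172
d((-13, -18), (-10, 2)) = 20.2237
d((18, -4), (-18, 20)) = 43.2666
d((18, -4), (16, -17)) = 13.1529
d((18, -4), (-10, 2)) = 28.6356
d((-18, 20), (16, -17)) = 50.2494
d((-18, 20), (-10, 2)) = 19.6977
d((16, -17), (-10, 2)) = 32.2025

Closest pair: (-16, 1) and (-10, 2) with distance 6.0828

The closest pair is (-16, 1) and (-10, 2) with Euclidean distance 6.0828. For 7 points, brute-force pairwise comparison is shown above. For large n, the divide-and-conquer algorithm (sort by x, recurse on halves, check the dividing strip) achieves O(n log n).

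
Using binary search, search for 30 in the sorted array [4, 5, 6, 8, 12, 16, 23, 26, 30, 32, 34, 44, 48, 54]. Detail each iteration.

Binary search for 30 in [4, 5, 6, 8, 12, 16, 23, 26, 30, 32, 34, 44, 48, 54]:

lo=0, hi=13, mid=6, arr[mid]=23 -> 23 < 30, search right half
lo=7, hi=13, mid=10, arr[mid]=34 -> 34 > 30, search left half
lo=7, hi=9, mid=8, arr[mid]=30 -> Found target at index 8!

Binary search finds 30 at index 8 after 3 comparisons. The search repeatedly halves the search space by comparing with the middle element.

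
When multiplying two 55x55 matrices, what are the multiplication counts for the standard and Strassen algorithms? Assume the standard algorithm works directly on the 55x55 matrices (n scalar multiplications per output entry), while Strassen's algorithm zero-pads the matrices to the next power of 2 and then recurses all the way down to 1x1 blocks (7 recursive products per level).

Matrix multiplication for 55x55 matrices:

Strassen's algorithm requires power-of-2 dimensions. Pad 55x55 to 64x64 (next power of 2).

Standard algorithm: 55^3 = 166375 multiplications
Strassen's algorithm: 7^(log2(64)) = 7^6 = 117649 multiplications
Savings: 166375 - 117649 = 48726 multiplications

Standard: 166375 multiplications (55^3). Strassen: 117649 multiplications (7^6, after padding to 64x64). Strassen reduces 8 recursive multiplications to 7 at each level.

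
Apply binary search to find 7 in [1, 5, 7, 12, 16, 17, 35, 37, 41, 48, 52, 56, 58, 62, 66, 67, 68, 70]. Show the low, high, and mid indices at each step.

Binary search for 7 in [1, 5, 7, 12, 16, 17, 35, 37, 41, 48, 52, 56, 58, 62, 66, 67, 68, 70]:

lo=0, hi=17, mid=8, arr[mid]=41 -> 41 > 7, search left half
lo=0, hi=7, mid=3, arr[mid]=12 -> 12 > 7, search left half
lo=0, hi=2, mid=1, arr[mid]=5 -> 5 < 7, search right half
lo=2, hi=2, mid=2, arr[mid]=7 -> Found target at index 2!

Binary search finds 7 at index 2 after 4 comparisons. The search repeatedly halves the search space by comparing with the middle element.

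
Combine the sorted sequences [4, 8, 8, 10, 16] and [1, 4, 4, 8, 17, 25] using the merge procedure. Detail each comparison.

Merging process:

Compare 4 vs 1: take 1 from right. Merged: [1]
Compare 4 vs 4: take 4 from left. Merged: [1, 4]
Compare 8 vs 4: take 4 from right. Merged: [1, 4, 4]
Compare 8 vs 4: take 4 from right. Merged: [1, 4, 4, 4]
Compare 8 vs 8: take 8 from left. Merged: [1, 4, 4, 4, 8]
Compare 8 vs 8: take 8 from left. Merged: [1, 4, 4, 4, 8, 8]
Compare 10 vs 8: take 8 from right. Merged: [1, 4, 4, 4, 8, 8, 8]
Compare 10 vs 17: take 10 from left. Merged: [1, 4, 4, 4, 8, 8, 8, 10]
Compare 16 vs 17: take 16 from left. Merged: [1, 4, 4, 4, 8, 8, 8, 10, 16]
Append remaining from right: [17, 25]. Merged: [1, 4, 4, 4, 8, 8, 8, 10, 16, 17, 25]

Final merged array: [1, 4, 4, 4, 8, 8, 8, 10, 16, 17, 25]
Total comparisons: 9

The merged array is [1, 4, 4, 4, 8, 8, 8, 10, 16, 17, 25], requiring 9 comparisons. The merge step runs in O(n) time where n is the total number of elements.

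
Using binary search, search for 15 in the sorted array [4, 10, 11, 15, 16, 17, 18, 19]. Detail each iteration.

Binary search for 15 in [4, 10, 11, 15, 16, 17, 18, 19]:

lo=0, hi=7, mid=3, arr[mid]=15 -> Found target at index 3!

Binary search finds 15 at index 3 after 1 comparisons. The search repeatedly halves the search space by comparing with the middle element.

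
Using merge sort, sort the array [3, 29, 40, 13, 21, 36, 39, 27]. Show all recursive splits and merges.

Merge sort trace:

Split: [3, 29, 40, 13, 21, 36, 39, 27] -> [3, 29, 40, 13] and [21, 36, 39, 27]
  Split: [3, 29, 40, 13] -> [3, 29] and [40, 13]
    Split: [3, 29] -> [3] and [29]
    Merge: [3] + [29] -> [3, 29]
    Split: [40, 13] -> [40] and [13]
    Merge: [40] + [13] -> [13, 40]
  Merge: [3, 29] + [13, 40] -> [3, 13, 29, 40]
  Split: [21, 36, 39, 27] -> [21, 36] and [39, 27]
    Split: [21, 36] -> [21] and [36]
    Merge: [21] + [36] -> [21, 36]
    Split: [39, 27] -> [39] and [27]
    Merge: [39] + [27] -> [27, 39]
  Merge: [21, 36] + [27, 39] -> [21, 27, 36, 39]
Merge: [3, 13, 29, 40] + [21, 27, 36, 39] -> [3, 13, 21, 27, 29, 36, 39, 40]

Final sorted array: [3, 13, 21, 27, 29, 36, 39, 40]

The merge sort proceeds by recursively splitting the array and merging sorted halves.
After all merges, the sorted array is [3, 13, 21, 27, 29, 36, 39, 40].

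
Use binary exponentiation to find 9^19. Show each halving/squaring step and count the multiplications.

Computing 9^19 by squaring (build up from 9^1; each line after the first costs one multiplication):

9^1 = 9
9^2 = (9^1)^2 = 9^2 = 81
9^4 = (9^2)^2 = 81^2 = 6561
9^8 = (9^4)^2 = 6561^2 = 43046721
9^9 = 9 * 9^8 = 9 * 43046721 = 387420489
9^18 = (9^9)^2 = 387420489^2 = 150094635296999121
9^19 = 9 * 9^18 = 9 * 150094635296999121 = 1350851717672992089

Result: 1350851717672992089
Multiplications needed: 6 (6 lines after 9^1)

9^19 = 1350851717672992089. Using exponentiation by squaring, this requires 6 multiplications. The key idea: if the exponent is even, square the half-power; if odd, multiply by the base once.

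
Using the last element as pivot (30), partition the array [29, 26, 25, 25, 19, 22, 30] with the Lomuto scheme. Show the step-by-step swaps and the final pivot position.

Lomuto partition with pivot = 30:

Initial array: [29, 26, 25, 25, 19, 22, 30]

arr[0]=29 <= 30: swap with position 0, array becomes [29, 26, 25, 25, 19, 22, 30]
arr[1]=26 <= 30: swap with position 1, array becomes [29, 26, 25, 25, 19, 22, 30]
arr[2]=25 <= 30: swap with position 2, array becomes [29, 26, 25, 25, 19, 22, 30]
arr[3]=25 <= 30: swap with position 3, array becomes [29, 26, 25, 25, 19, 22, 30]
arr[4]=19 <= 30: swap with position 4, array becomes [29, 26, 25, 25, 19, 22, 30]
arr[5]=22 <= 30: swap with position 5, array becomes [29, 26, 25, 25, 19, 22, 30]

Place pivot at position 6: [29, 26, 25, 25, 19, 22, 30]
Pivot position: 6

After partitioning with pivot 30, the array becomes [29, 26, 25, 25, 19, 22, 30]. The pivot is placed at index 6. All elements to the left of the pivot are <= 30, and all elements to the right are > 30.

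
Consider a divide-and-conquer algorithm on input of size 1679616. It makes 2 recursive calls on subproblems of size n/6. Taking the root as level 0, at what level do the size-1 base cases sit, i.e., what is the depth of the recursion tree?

For divide and conquer with division factor 6:

Problem sizes at each level:
Level 0: 1679616
Level 1: 279936
Level 2: 46656
Level 3: 7776
Level 4: 1296
Level 5: 216
Level 6: 36
Level 7: 6
Level 8: 1

The root is level 0 and the size-1 base case is level 8 (the tree spans levels 0 through 8, i.e. 9 levels counting the root), so the depth is the number of divisions: log_6(1679616) = 8

The recursion tree depth is log_6(1679616) = 8. At each level, the problem size is divided by 6, so it takes 8 divisions to reduce to a base case of size 1. The algorithm makes 2 recursive calls at each level.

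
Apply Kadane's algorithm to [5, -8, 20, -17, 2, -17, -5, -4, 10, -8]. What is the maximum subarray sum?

Using Kadane's algorithm on [5, -8, 20, -17, 2, -17, -5, -4, 10, -8]:

Scanning through the array:
Position 1 (value -8): max_ending_here = -3, max_so_far = 5
Position 2 (value 20): max_ending_here = 20, max_so_far = 20
Position 3 (value -17): max_ending_here = 3, max_so_far = 20
Position 4 (value 2): max_ending_here = 5, max_so_far = 20
Position 5 (value -17): max_ending_here = -12, max_so_far = 20
Position 6 (value -5): max_ending_here = -5, max_so_far = 20
Position 7 (value -4): max_ending_here = -4, max_so_far = 20
Position 8 (value 10): max_ending_here = 10, max_so_far = 20
Position 9 (value -8): max_ending_here = 2, max_so_far = 20

Maximum subarray: [20]
Maximum sum: 20

The maximum subarray is [20] with sum 20. This subarray runs from index 2 to index 2.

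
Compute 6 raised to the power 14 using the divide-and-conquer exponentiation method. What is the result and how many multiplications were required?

Computing 6^14 by squaring (build up from 6^1; each line after the first costs one multiplication):

6^1 = 6
6^2 = (6^1)^2 = 6^2 = 36
6^3 = 6 * 6^2 = 6 * 36 = 216
6^6 = (6^3)^2 = 216^2 = 46656
6^7 = 6 * 6^6 = 6 * 46656 = 279936
6^14 = (6^7)^2 = 279936^2 = 78364164096

Result: 78364164096
Multiplications needed: 5 (5 lines after 6^1)

6^14 = 78364164096. Using exponentiation by squaring, this requires 5 multiplications. The key idea: if the exponent is even, square the half-power; if odd, multiply by the base once.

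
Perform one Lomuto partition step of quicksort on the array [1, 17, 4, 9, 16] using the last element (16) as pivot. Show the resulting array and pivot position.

Lomuto partition with pivot = 16:

Initial array: [1, 17, 4, 9, 16]

arr[0]=1 <= 16: swap with position 0, array becomes [1, 17, 4, 9, 16]
arr[1]=17 > 16: no swap
arr[2]=4 <= 16: swap with position 1, array becomes [1, 4, 17, 9, 16]
arr[3]=9 <= 16: swap with position 2, array becomes [1, 4, 9, 17, 16]

Place pivot at position 3: [1, 4, 9, 16, 17]
Pivot position: 3

After partitioning with pivot 16, the array becomes [1, 4, 9, 16, 17]. The pivot is placed at index 3. All elements to the left of the pivot are <= 16, and all elements to the right are > 16.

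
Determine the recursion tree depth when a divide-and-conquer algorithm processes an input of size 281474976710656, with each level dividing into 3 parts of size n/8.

For divide and conquer with division factor 8:

Problem sizes at each level:
Level 0: 281474976710656
Level 1: 35184372088832
Level 2: 4398046511104
Level 3: 549755813888
Level 4: 68719476736
Level 5: 8589934592
Level 6: 1073741824
Level 7: 134217728
Level 8: 16777216
Level 9: 2097152
Level 10: 262144
Level 11: 32768
Level 12: 4096
Level 13: 512
Level 14: 64
Level 15: 8
Level 16: 1

The root is level 0 and the size-1 base case is level 16 (the tree spans levels 0 through 16, i.e. 17 levels counting the root), so the depth is the number of divisions: log_8(281474976710656) = 16

The recursion tree depth is log_8(281474976710656) = 16. At each level, the problem size is divided by 8, so it takes 16 divisions to reduce to a base case of size 1. The algorithm makes 3 recursive calls at each level.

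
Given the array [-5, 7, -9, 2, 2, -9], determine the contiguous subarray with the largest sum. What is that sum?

Using Kadane's algorithm on [-5, 7, -9, 2, 2, -9]:

Scanning through the array:
Position 1 (value 7): max_ending_here = 7, max_so_far = 7
Position 2 (value -9): max_ending_here = -2, max_so_far = 7
Position 3 (value 2): max_ending_here = 2, max_so_far = 7
Position 4 (value 2): max_ending_here = 4, max_so_far = 7
Position 5 (value -9): max_ending_here = -5, max_so_far = 7

Maximum subarray: [7]
Maximum sum: 7

The maximum subarray is [7] with sum 7. This subarray runs from index 1 to index 1.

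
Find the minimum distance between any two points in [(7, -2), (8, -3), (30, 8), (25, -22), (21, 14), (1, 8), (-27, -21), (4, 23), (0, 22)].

Computing all pairwise distances among 9 points:

d((7, -2), (8, -3)) = 1.4142 <-- minimum
d((7, -2), (30, 8)) = 25.0799
d((7, -2), (25, -22)) = 26.9072
d((7, -2), (21, 14)) = 21.2603
d((7, -2), (1, 8)) = 11.6619
d((7, -2), (-27, -21)) = 38.9487
d((7, -2), (4, 23)) = 25.1794
d((7, -2), (0, 22)) = 25.0
d((8, -3), (30, 8)) = 24.5967
d((8, -3), (25, -22)) = 25.4951
d((8, -3), (21, 14)) = 21.4009
d((8, -3), (1, 8)) = 13.0384
d((8, -3), (-27, -21)) = 39.3573
d((8, -3), (4, 23)) = 26.3059
d((8, -3), (0, 22)) = 26.2488
d((30, 8), (25, -22)) = 30.4138
d((30, 8), (21, 14)) = 10.8167
d((30, 8), (1, 8)) = 29.0
d((30, 8), (-27, -21)) = 63.9531
d((30, 8), (4, 23)) = 30.0167
d((30, 8), (0, 22)) = 33.1059
d((25, -22), (21, 14)) = 36.2215
d((25, -22), (1, 8)) = 38.4187
d((25, -22), (-27, -21)) = 52.0096
d((25, -22), (4, 23)) = 49.6588
d((25, -22), (0, 22)) = 50.6063
d((21, 14), (1, 8)) = 20.8806
d((21, 14), (-27, -21)) = 59.4054
d((21, 14), (4, 23)) = 19.2354
d((21, 14), (0, 22)) = 22.4722
d((1, 8), (-27, -21)) = 40.3113
d((1, 8), (4, 23)) = 15.2971
d((1, 8), (0, 22)) = 14.0357
d((-27, -21), (4, 23)) = 53.8238
d((-27, -21), (0, 22)) = 50.774
d((4, 23), (0, 22)) = 4.1231

Closest pair: (7, -2) and (8, -3) with distance 1.4142

The closest pair is (7, -2) and (8, -3) with Euclidean distance 1.4142. For 9 points, brute-force pairwise comparison is shown above. For large n, the divide-and-conquer algorithm (sort by x, recurse on halves, check the dividing strip) achieves O(n log n).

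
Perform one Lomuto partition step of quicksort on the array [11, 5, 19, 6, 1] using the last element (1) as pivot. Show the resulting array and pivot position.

Lomuto partition with pivot = 1:

Initial array: [11, 5, 19, 6, 1]

arr[0]=11 > 1: no swap
arr[1]=5 > 1: no swap
arr[2]=19 > 1: no swap
arr[3]=6 > 1: no swap

Place pivot at position 0: [1, 5, 19, 6, 11]
Pivot position: 0

After partitioning with pivot 1, the array becomes [1, 5, 19, 6, 11]. The pivot is placed at index 0. All elements to the left of the pivot are <= 1, and all elements to the right are > 1.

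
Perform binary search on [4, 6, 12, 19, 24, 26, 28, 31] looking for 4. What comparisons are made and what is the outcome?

Binary search for 4 in [4, 6, 12, 19, 24, 26, 28, 31]:

lo=0, hi=7, mid=3, arr[mid]=19 -> 19 > 4, search left half
lo=0, hi=2, mid=1, arr[mid]=6 -> 6 > 4, search left half
lo=0, hi=0, mid=0, arr[mid]=4 -> Found target at index 0!

Binary search finds 4 at index 0 after 3 comparisons. The search repeatedly halves the search space by comparing with the middle element.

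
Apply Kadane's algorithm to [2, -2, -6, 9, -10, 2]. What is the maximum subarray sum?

Using Kadane's algorithm on [2, -2, -6, 9, -10, 2]:

Scanning through the array:
Position 1 (value -2): max_ending_here = 0, max_so_far = 2
Position 2 (value -6): max_ending_here = -6, max_so_far = 2
Position 3 (value 9): max_ending_here = 9, max_so_far = 9
Position 4 (value -10): max_ending_here = -1, max_so_far = 9
Position 5 (value 2): max_ending_here = 2, max_so_far = 9

Maximum subarray: [9]
Maximum sum: 9

The maximum subarray is [9] with sum 9. This subarray runs from index 3 to index 3.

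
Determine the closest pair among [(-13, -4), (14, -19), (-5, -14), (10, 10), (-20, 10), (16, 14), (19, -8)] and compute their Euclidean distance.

Computing all pairwise distances among 7 points:

d((-13, -4), (14, -19)) = 30.8869
d((-13, -4), (-5, -14)) = 12.8062
d((-13, -4), (10, 10)) = 26.9258
d((-13, -4), (-20, 10)) = 15.6525
d((-13, -4), (16, 14)) = 34.1321
d((-13, -4), (19, -8)) = 32.249
d((14, -19), (-5, -14)) = 19.6469
d((14, -19), (10, 10)) = 29.2746
d((14, -19), (-20, 10)) = 44.6878
d((14, -19), (16, 14)) = 33.0606
d((14, -19), (19, -8)) = 12.083
d((-5, -14), (10, 10)) = 28.3019
d((-5, -14), (-20, 10)) = 28.3019
d((-5, -14), (16, 14)) = 35.0
d((-5, -14), (19, -8)) = 24.7386
d((10, 10), (-20, 10)) = 30.0
d((10, 10), (16, 14)) = 7.2111 <-- minimum
d((10, 10), (19, -8)) = 20.1246
d((-20, 10), (16, 14)) = 36.2215
d((-20, 10), (19, -8)) = 42.9535
d((16, 14), (19, -8)) = 22.2036

Closest pair: (10, 10) and (16, 14) with distance 7.2111

The closest pair is (10, 10) and (16, 14) with Euclidean distance 7.2111. For 7 points, brute-force pairwise comparison is shown above. For large n, the divide-and-conquer algorithm (sort by x, recurse on halves, check the dividing strip) achieves O(n log n).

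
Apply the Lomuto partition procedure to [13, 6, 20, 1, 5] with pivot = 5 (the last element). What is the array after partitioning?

Lomuto partition with pivot = 5:

Initial array: [13, 6, 20, 1, 5]

arr[0]=13 > 5: no swap
arr[1]=6 > 5: no swap
arr[2]=20 > 5: no swap
arr[3]=1 <= 5: swap with position 0, array becomes [1, 6, 20, 13, 5]

Place pivot at position 1: [1, 5, 20, 13, 6]
Pivot position: 1

After partitioning with pivot 5, the array becomes [1, 5, 20, 13, 6]. The pivot is placed at index 1. All elements to the left of the pivot are <= 5, and all elements to the right are > 5.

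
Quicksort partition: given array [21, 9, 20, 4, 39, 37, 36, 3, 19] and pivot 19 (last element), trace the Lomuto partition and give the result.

Lomuto partition with pivot = 19:

Initial array: [21, 9, 20, 4, 39, 37, 36, 3, 19]

arr[0]=21 > 19: no swap
arr[1]=9 <= 19: swap with position 0, array becomes [9, 21, 20, 4, 39, 37, 36, 3, 19]
arr[2]=20 > 19: no swap
arr[3]=4 <= 19: swap with position 1, array becomes [9, 4, 20, 21, 39, 37, 36, 3, 19]
arr[4]=39 > 19: no swap
arr[5]=37 > 19: no swap
arr[6]=36 > 19: no swap
arr[7]=3 <= 19: swap with position 2, array becomes [9, 4, 3, 21, 39, 37, 36, 20, 19]

Place pivot at position 3: [9, 4, 3, 19, 39, 37, 36, 20, 21]
Pivot position: 3

After partitioning with pivot 19, the array becomes [9, 4, 3, 19, 39, 37, 36, 20, 21]. The pivot is placed at index 3. All elements to the left of the pivot are <= 19, and all elements to the right are > 19.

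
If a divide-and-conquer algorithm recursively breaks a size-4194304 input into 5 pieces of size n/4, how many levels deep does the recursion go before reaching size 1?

For divide and conquer with division factor 4:

Problem sizes at each level:
Level 0: 4194304
Level 1: 1048576
Level 2: 262144
Level 3: 65536
Level 4: 16384
Level 5: 4096
Level 6: 1024
Level 7: 256
Level 8: 64
Level 9: 16
Level 10: 4
Level 11: 1

The root is level 0 and the size-1 base case is level 11 (the tree spans levels 0 through 11, i.e. 12 levels counting the root), so the depth is the number of divisions: log_4(4194304) = 11

The recursion tree depth is log_4(4194304) = 11. At each level, the problem size is divided by 4, so it takes 11 divisions to reduce to a base case of size 1. The algorithm makes 5 recursive calls at each level.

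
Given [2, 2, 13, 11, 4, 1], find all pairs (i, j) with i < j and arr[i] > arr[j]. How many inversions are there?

Finding inversions in [2, 2, 13, 11, 4, 1]:

(0, 5): arr[0]=2 > arr[5]=1
(1, 5): arr[1]=2 > arr[5]=1
(2, 3): arr[2]=13 > arr[3]=11
(2, 4): arr[2]=13 > arr[4]=4
(2, 5): arr[2]=13 > arr[5]=1
(3, 4): arr[3]=11 > arr[4]=4
(3, 5): arr[3]=11 > arr[5]=1
(4, 5): arr[4]=4 > arr[5]=1

Total inversions: 8

The array has 8 inversion(s): (0,5), (1,5), (2,3), (2,4), (2,5), (3,4), (3,5), (4,5). Each pair (i,j) satisfies i < j and arr[i] > arr[j].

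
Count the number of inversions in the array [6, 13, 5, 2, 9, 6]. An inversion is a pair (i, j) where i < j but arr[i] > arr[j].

Finding inversions in [6, 13, 5, 2, 9, 6]:

(0, 2): arr[0]=6 > arr[2]=5
(0, 3): arr[0]=6 > arr[3]=2
(1, 2): arr[1]=13 > arr[2]=5
(1, 3): arr[1]=13 > arr[3]=2
(1, 4): arr[1]=13 > arr[4]=9
(1, 5): arr[1]=13 > arr[5]=6
(2, 3): arr[2]=5 > arr[3]=2
(4, 5): arr[4]=9 > arr[5]=6

Total inversions: 8

The array has 8 inversion(s): (0,2), (0,3), (1,2), (1,3), (1,4), (1,5), (2,3), (4,5). Each pair (i,j) satisfies i < j and arr[i] > arr[j].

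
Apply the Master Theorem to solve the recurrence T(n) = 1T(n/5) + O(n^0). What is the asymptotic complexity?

Master Theorem for T(n) = 1T(n/5) + O(n^0):

a = 1, b = 5, c = 0
log_b(a) = log_5(1) = 0.0000

Case 2: c = 0 = log_5(1) = 0.0000
T(n) = O(n^0 log n) = O(log n)

For T(n) = 1T(n/5) + O(n^0): log_5(1) = 0.0000. This is Case 2 of the Master Theorem (c = log_b(a), equal work at all levels), giving O(log n).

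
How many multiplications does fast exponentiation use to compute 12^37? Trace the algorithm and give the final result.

Computing 12^37 by squaring (build up from 12^1; each line after the first costs one multiplication):

12^1 = 12
12^2 = (12^1)^2 = 12^2 = 144
12^4 = (12^2)^2 = 144^2 = 20736
12^8 = (12^4)^2 = 20736^2 = 429981696
12^9 = 12 * 12^8 = 12 * 429981696 = 5159780352
12^18 = (12^9)^2 = 5159780352^2 = 26623333280885243904
12^36 = (12^18)^2 = 26623333280885243904^2 = 708801874985091845381344307009569161216
12^37 = 12 * 12^36 = 12 * 708801874985091845381344307009569161216 = 8505622499821102144576131684114829934592

Result: 8505622499821102144576131684114829934592
Multiplications needed: 7 (7 lines after 12^1)

12^37 = 8505622499821102144576131684114829934592. Using exponentiation by squaring, this requires 7 multiplications. The key idea: if the exponent is even, square the half-power; if odd, multiply by the base once.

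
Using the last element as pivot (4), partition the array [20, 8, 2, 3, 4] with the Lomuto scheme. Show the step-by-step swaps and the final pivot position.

Lomuto partition with pivot = 4:

Initial array: [20, 8, 2, 3, 4]

arr[0]=20 > 4: no swap
arr[1]=8 > 4: no swap
arr[2]=2 <= 4: swap with position 0, array becomes [2, 8, 20, 3, 4]
arr[3]=3 <= 4: swap with position 1, array becomes [2, 3, 20, 8, 4]

Place pivot at position 2: [2, 3, 4, 8, 20]
Pivot position: 2

After partitioning with pivot 4, the array becomes [2, 3, 4, 8, 20]. The pivot is placed at index 2. All elements to the left of the pivot are <= 4, and all elements to the right are > 4.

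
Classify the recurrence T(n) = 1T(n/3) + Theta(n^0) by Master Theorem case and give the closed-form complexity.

Master Theorem for T(n) = 1T(n/3) + O(n^0):

a = 1, b = 3, c = 0
log_b(a) = log_3(1) = 0.0000

Case 2: c = 0 = log_3(1) = 0.0000
T(n) = O(n^0 log n) = O(log n)

For T(n) = 1T(n/3) + O(n^0): log_3(1) = 0.0000. This is Case 2 of the Master Theorem (c = log_b(a), equal work at all levels), giving O(log n).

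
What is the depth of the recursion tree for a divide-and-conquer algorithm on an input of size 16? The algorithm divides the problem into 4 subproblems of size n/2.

For divide and conquer with division factor 2:

Problem sizes at each level:
Level 0: 16
Level 1: 8
Level 2: 4
Level 3: 2
Level 4: 1

The root is level 0 and the size-1 base case is level 4 (the tree spans levels 0 through 4, i.e. 5 levels counting the root), so the depth is the number of divisions: log_2(16) = 4

The recursion tree depth is log_2(16) = 4. At each level, the problem size is divided by 2, so it takes 4 divisions to reduce to a base case of size 1. The algorithm makes 4 recursive calls at each level.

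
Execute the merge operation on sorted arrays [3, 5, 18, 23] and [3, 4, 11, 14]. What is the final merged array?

Merging process:

Compare 3 vs 3: take 3 from left. Merged: [3]
Compare 5 vs 3: take 3 from right. Merged: [3, 3]
Compare 5 vs 4: take 4 from right. Merged: [3, 3, 4]
Compare 5 vs 11: take 5 from left. Merged: [3, 3, 4, 5]
Compare 18 vs 11: take 11 from right. Merged: [3, 3, 4, 5, 11]
Compare 18 vs 14: take 14 from right. Merged: [3, 3, 4, 5, 11, 14]
Append remaining from left: [18, 23]. Merged: [3, 3, 4, 5, 11, 14, 18, 23]

Final merged array: [3, 3, 4, 5, 11, 14, 18, 23]
Total comparisons: 6

The merged array is [3, 3, 4, 5, 11, 14, 18, 23], requiring 6 comparisons. The merge step runs in O(n) time where n is the total number of elements.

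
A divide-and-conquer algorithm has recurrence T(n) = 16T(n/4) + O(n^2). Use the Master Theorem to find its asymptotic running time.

Master Theorem for T(n) = 16T(n/4) + O(n^2):

a = 16, b = 4, c = 2
log_b(a) = log_4(16) = 2.0000

Case 2: c = 2 = log_4(16) = 2.0000
T(n) = O(n^2 log n) = O(n^2 log n)

For T(n) = 16T(n/4) + O(n^2): log_4(16) = 2.0000. This is Case 2 of the Master Theorem (c = log_b(a), equal work at all levels), giving O(n^2 log n).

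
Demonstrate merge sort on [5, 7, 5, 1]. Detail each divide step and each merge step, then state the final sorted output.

Merge sort trace:

Split: [5, 7, 5, 1] -> [5, 7] and [5, 1]
  Split: [5, 7] -> [5] and [7]
  Merge: [5] + [7] -> [5, 7]
  Split: [5, 1] -> [5] and [1]
  Merge: [5] + [1] -> [1, 5]
Merge: [5, 7] + [1, 5] -> [1, 5, 5, 7]

Final sorted array: [1, 5, 5, 7]

The merge sort proceeds by recursively splitting the array and merging sorted halves.
After all merges, the sorted array is [1, 5, 5, 7].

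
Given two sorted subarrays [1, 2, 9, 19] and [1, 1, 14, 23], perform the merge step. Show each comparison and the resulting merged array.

Merging process:

Compare 1 vs 1: take 1 from left. Merged: [1]
Compare 2 vs 1: take 1 from right. Merged: [1, 1]
Compare 2 vs 1: take 1 from right. Merged: [1, 1, 1]
Compare 2 vs 14: take 2 from left. Merged: [1, 1, 1, 2]
Compare 9 vs 14: take 9 from left. Merged: [1, 1, 1, 2, 9]
Compare 19 vs 14: take 14 from right. Merged: [1, 1, 1, 2, 9, 14]
Compare 19 vs 23: take 19 from left. Merged: [1, 1, 1, 2, 9, 14, 19]
Append remaining from right: [23]. Merged: [1, 1, 1, 2, 9, 14, 19, 23]

Final merged array: [1, 1, 1, 2, 9, 14, 19, 23]
Total comparisons: 7

The merged array is [1, 1, 1, 2, 9, 14, 19, 23], requiring 7 comparisons. The merge step runs in O(n) time where n is the total number of elements.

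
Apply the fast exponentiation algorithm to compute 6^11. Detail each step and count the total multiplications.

Computing 6^11 by squaring (build up from 6^1; each line after the first costs one multiplication):

6^1 = 6
6^2 = (6^1)^2 = 6^2 = 36
6^4 = (6^2)^2 = 36^2 = 1296
6^5 = 6 * 6^4 = 6 * 1296 = 7776
6^10 = (6^5)^2 = 7776^2 = 60466176
6^11 = 6 * 6^10 = 6 * 60466176 = 362797056

Result: 362797056
Multiplications needed: 5 (5 lines after 6^1)

6^11 = 362797056. Using exponentiation by squaring, this requires 5 multiplications. The key idea: if the exponent is even, square the half-power; if odd, multiply by the base once.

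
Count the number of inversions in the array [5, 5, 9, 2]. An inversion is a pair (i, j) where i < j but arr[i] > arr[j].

Finding inversions in [5, 5, 9, 2]:

(0, 3): arr[0]=5 > arr[3]=2
(1, 3): arr[1]=5 > arr[3]=2
(2, 3): arr[2]=9 > arr[3]=2

Total inversions: 3

The array has 3 inversion(s): (0,3), (1,3), (2,3). Each pair (i,j) satisfies i < j and arr[i] > arr[j].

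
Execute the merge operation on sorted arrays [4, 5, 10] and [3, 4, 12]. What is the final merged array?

Merging process:

Compare 4 vs 3: take 3 from right. Merged: [3]
Compare 4 vs 4: take 4 from left. Merged: [3, 4]
Compare 5 vs 4: take 4 from right. Merged: [3, 4, 4]
Compare 5 vs 12: take 5 from left. Merged: [3, 4, 4, 5]
Compare 10 vs 12: take 10 from left. Merged: [3, 4, 4, 5, 10]
Append remaining from right: [12]. Merged: [3, 4, 4, 5, 10, 12]

Final merged array: [3, 4, 4, 5, 10, 12]
Total comparisons: 5

The merged array is [3, 4, 4, 5, 10, 12], requiring 5 comparisons. The merge step runs in O(n) time where n is the total number of elements.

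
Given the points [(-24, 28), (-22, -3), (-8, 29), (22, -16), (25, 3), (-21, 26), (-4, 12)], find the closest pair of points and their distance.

Computing all pairwise distances among 7 points:

d((-24, 28), (-22, -3)) = 31.0644
d((-24, 28), (-8, 29)) = 16.0312
d((-24, 28), (22, -16)) = 63.6553
d((-24, 28), (25, 3)) = 55.0091
d((-24, 28), (-21, 26)) = 3.6056 <-- minimum
d((-24, 28), (-4, 12)) = 25.6125
d((-22, -3), (-8, 29)) = 34.9285
d((-22, -3), (22, -16)) = 45.8803
d((-22, -3), (25, 3)) = 47.3814
d((-22, -3), (-21, 26)) = 29.0172
d((-22, -3), (-4, 12)) = 23.4307
d((-8, 29), (22, -16)) = 54.0833
d((-8, 29), (25, 3)) = 42.0119
d((-8, 29), (-21, 26)) = 13.3417
d((-8, 29), (-4, 12)) = 17.4642
d((22, -16), (25, 3)) = 19.2354
d((22, -16), (-21, 26)) = 60.1082
d((22, -16), (-4, 12)) = 38.2099
d((25, 3), (-21, 26)) = 51.4296
d((25, 3), (-4, 12)) = 30.3645
d((-21, 26), (-4, 12)) = 22.0227

Closest pair: (-24, 28) and (-21, 26) with distance 3.6056

The closest pair is (-24, 28) and (-21, 26) with Euclidean distance 3.6056. For 7 points, brute-force pairwise comparison is shown above. For large n, the divide-and-conquer algorithm (sort by x, recurse on halves, check the dividing strip) achieves O(n log n).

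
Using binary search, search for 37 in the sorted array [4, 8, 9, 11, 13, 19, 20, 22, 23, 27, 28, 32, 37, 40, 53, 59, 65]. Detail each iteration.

Binary search for 37 in [4, 8, 9, 11, 13, 19, 20, 22, 23, 27, 28, 32, 37, 40, 53, 59, 65]:

lo=0, hi=16, mid=8, arr[mid]=23 -> 23 < 37, search right half
lo=9, hi=16, mid=12, arr[mid]=37 -> Found target at index 12!

Binary search finds 37 at index 12 after 2 comparisons. The search repeatedly halves the search space by comparing with the middle element.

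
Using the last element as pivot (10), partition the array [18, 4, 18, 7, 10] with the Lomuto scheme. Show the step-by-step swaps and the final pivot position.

Lomuto partition with pivot = 10:

Initial array: [18, 4, 18, 7, 10]

arr[0]=18 > 10: no swap
arr[1]=4 <= 10: swap with position 0, array becomes [4, 18, 18, 7, 10]
arr[2]=18 > 10: no swap
arr[3]=7 <= 10: swap with position 1, array becomes [4, 7, 18, 18, 10]

Place pivot at position 2: [4, 7, 10, 18, 18]
Pivot position: 2

After partitioning with pivot 10, the array becomes [4, 7, 10, 18, 18]. The pivot is placed at index 2. All elements to the left of the pivot are <= 10, and all elements to the right are > 10.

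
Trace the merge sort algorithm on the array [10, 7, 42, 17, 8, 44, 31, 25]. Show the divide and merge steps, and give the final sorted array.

Merge sort trace:

Split: [10, 7, 42, 17, 8, 44, 31, 25] -> [10, 7, 42, 17] and [8, 44, 31, 25]
  Split: [10, 7, 42, 17] -> [10, 7] and [42, 17]
    Split: [10, 7] -> [10] and [7]
    Merge: [10] + [7] -> [7, 10]
    Split: [42, 17] -> [42] and [17]
    Merge: [42] + [17] -> [17, 42]
  Merge: [7, 10] + [17, 42] -> [7, 10, 17, 42]
  Split: [8, 44, 31, 25] -> [8, 44] and [31, 25]
    Split: [8, 44] -> [8] and [44]
    Merge: [8] + [44] -> [8, 44]
    Split: [31, 25] -> [31] and [25]
    Merge: [31] + [25] -> [25, 31]
  Merge: [8, 44] + [25, 31] -> [8, 25, 31, 44]
Merge: [7, 10, 17, 42] + [8, 25, 31, 44] -> [7, 8, 10, 17, 25, 31, 42, 44]

Final sorted array: [7, 8, 10, 17, 25, 31, 42, 44]

The merge sort proceeds by recursively splitting the array and merging sorted halves.
After all merges, the sorted array is [7, 8, 10, 17, 25, 31, 42, 44].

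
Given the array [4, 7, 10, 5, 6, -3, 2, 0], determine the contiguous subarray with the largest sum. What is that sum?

Using Kadane's algorithm on [4, 7, 10, 5, 6, -3, 2, 0]:

Scanning through the array:
Position 1 (value 7): max_ending_here = 11, max_so_far = 11
Position 2 (value 10): max_ending_here = 21, max_so_far = 21
Position 3 (value 5): max_ending_here = 26, max_so_far = 26
Position 4 (value 6): max_ending_here = 32, max_so_far = 32
Position 5 (value -3): max_ending_here = 29, max_so_far = 32
Position 6 (value 2): max_ending_here = 31, max_so_far = 32
Position 7 (value 0): max_ending_here = 31, max_so_far = 32

Maximum subarray: [4, 7, 10, 5, 6]
Maximum sum: 32

The maximum subarray is [4, 7, 10, 5, 6] with sum 32. This subarray runs from index 0 to index 4.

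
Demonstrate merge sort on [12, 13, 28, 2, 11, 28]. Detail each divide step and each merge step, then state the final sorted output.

Merge sort trace:

Split: [12, 13, 28, 2, 11, 28] -> [12, 13, 28] and [2, 11, 28]
  Split: [12, 13, 28] -> [12] and [13, 28]
    Split: [13, 28] -> [13] and [28]
    Merge: [13] + [28] -> [13, 28]
  Merge: [12] + [13, 28] -> [12, 13, 28]
  Split: [2, 11, 28] -> [2] and [11, 28]
    Split: [11, 28] -> [11] and [28]
    Merge: [11] + [28] -> [11, 28]
  Merge: [2] + [11, 28] -> [2, 11, 28]
Merge: [12, 13, 28] + [2, 11, 28] -> [2, 11, 12, 13, 28, 28]

Final sorted array: [2, 11, 12, 13, 28, 28]

The merge sort proceeds by recursively splitting the array and merging sorted halves.
After all merges, the sorted array is [2, 11, 12, 13, 28, 28].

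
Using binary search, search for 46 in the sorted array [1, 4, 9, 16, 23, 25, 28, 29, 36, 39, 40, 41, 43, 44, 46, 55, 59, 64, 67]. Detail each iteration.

Binary search for 46 in [1, 4, 9, 16, 23, 25, 28, 29, 36, 39, 40, 41, 43, 44, 46, 55, 59, 64, 67]:

lo=0, hi=18, mid=9, arr[mid]=39 -> 39 < 46, search right half
lo=10, hi=18, mid=14, arr[mid]=46 -> Found target at index 14!

Binary search finds 46 at index 14 after 2 comparisons. The search repeatedly halves the search space by comparing with the middle element.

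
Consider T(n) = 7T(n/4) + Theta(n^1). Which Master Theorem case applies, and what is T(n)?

Master Theorem for T(n) = 7T(n/4) + O(n^1):

a = 7, b = 4, c = 1
log_b(a) = log_4(7) = 1.4037

Case 1: c = 1 < log_4(7) = 1.4037
T(n) = O(n^(log_4 7))

For T(n) = 7T(n/4) + O(n^1): log_4(7) = 1.4037. This is Case 1 of the Master Theorem (c < log_b(a), work dominated by leaves), giving O(n^(log_4 7)).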